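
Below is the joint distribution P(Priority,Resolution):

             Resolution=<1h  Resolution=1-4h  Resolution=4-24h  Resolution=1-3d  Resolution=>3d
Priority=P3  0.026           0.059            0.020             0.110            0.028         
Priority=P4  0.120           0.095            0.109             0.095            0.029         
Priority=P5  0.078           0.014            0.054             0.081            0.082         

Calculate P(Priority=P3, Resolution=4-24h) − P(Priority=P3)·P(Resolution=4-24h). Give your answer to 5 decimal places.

-0.02447

P(Priority=P3) = 0.026 + 0.059 + 0.020 + 0.110 + 0.028 = 0.243.
P(Resolution=4-24h) = 0.020 + 0.109 + 0.054 = 0.183.
P(Priority=P3, Resolution=4-24h) − P(Priority=P3)P(Resolution=4-24h) = 0.020 − 0.243×0.183 = -0.02447.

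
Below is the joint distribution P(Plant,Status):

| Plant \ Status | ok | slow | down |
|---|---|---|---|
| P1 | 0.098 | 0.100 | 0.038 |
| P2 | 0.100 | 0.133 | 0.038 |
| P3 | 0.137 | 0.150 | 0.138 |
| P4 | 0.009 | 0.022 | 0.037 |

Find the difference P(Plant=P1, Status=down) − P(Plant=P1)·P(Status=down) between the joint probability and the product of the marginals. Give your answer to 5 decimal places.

-0.02124

P(Plant=P1) = 0.098 + 0.100 + 0.038 = 0.236.
P(Status=down) = 0.038 + 0.038 + 0.138 + 0.037 = 0.251.
P(Plant=P1, Status=down) − P(Plant=P1)P(Status=down) = 0.038 − 0.236×0.251 = -0.02124.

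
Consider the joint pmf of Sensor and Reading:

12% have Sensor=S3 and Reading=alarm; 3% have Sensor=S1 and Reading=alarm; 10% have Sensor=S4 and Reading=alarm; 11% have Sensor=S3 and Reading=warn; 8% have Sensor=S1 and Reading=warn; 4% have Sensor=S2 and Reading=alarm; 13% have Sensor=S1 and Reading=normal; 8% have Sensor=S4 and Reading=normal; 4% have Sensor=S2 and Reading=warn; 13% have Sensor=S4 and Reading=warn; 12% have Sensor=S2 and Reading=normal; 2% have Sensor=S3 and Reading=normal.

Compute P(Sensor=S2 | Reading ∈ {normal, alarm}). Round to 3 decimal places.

0.250

P(Reading=normal) = 0.13 + 0.12 + 0.02 + 0.08 = 0.35.
P(Reading=alarm) = 0.03 + 0.04 + 0.12 + 0.10 = 0.29.
P(Reading ∈ {normal, alarm}) = 0.35 + 0.29 = 0.64; P(Sensor=S2, Reading ∈ {normal, alarm}) = 0.12 + 0.04 = 0.16.
P(Sensor=S2 | Reading ∈ {normal, alarm}) = 0.16/0.64 = 0.250.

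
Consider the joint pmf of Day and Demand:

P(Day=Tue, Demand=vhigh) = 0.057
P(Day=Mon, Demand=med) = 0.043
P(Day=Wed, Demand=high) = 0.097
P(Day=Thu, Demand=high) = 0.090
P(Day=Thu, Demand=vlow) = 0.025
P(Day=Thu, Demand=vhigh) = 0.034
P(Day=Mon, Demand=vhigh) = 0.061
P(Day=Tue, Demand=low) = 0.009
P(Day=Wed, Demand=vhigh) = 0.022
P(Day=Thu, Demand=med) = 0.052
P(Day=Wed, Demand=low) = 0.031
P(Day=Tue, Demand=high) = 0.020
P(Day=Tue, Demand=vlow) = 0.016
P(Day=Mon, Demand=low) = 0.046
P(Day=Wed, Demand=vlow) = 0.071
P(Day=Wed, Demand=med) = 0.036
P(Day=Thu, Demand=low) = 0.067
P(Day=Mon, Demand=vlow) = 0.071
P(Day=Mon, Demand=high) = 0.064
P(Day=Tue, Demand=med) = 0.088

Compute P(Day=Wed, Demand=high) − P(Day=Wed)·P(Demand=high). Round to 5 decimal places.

P(Day=Wed) = 0.071 + 0.031 + 0.036 + 0.097 + 0.022 = 0.257.
P(Demand=high) = 0.064 + 0.020 + 0.097 + 0.090 = 0.271.
P(Day=Wed, Demand=high) − P(Day=Wed)P(Demand=high) = 0.097 − 0.257×0.271 = 0.02735.

0.02735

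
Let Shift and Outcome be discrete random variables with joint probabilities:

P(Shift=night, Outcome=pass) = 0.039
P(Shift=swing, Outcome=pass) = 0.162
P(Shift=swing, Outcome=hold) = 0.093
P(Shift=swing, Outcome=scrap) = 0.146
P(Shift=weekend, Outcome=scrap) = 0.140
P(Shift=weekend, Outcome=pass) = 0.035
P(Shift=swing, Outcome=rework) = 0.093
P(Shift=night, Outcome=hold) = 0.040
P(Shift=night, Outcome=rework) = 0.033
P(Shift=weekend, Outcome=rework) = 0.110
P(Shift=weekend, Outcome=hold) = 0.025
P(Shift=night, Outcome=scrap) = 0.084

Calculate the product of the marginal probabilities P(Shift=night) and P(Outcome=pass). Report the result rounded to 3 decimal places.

P(Shift=night) = 0.039 + 0.033 + 0.084 + 0.040 = 0.196.
P(Outcome=pass) = 0.162 + 0.039 + 0.035 = 0.236.
Product: 0.196 × 0.236 = 0.046.

0.046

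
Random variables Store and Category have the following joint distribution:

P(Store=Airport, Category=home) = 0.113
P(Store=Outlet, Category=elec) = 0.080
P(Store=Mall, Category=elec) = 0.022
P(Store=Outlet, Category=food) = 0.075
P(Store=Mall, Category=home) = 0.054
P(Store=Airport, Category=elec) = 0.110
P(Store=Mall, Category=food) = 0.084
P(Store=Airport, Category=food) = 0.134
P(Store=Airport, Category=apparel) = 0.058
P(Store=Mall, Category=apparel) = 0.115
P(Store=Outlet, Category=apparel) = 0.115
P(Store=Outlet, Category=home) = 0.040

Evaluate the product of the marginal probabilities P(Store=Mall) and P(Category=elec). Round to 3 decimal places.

P(Store=Mall) = 0.084 + 0.115 + 0.022 + 0.054 = 0.275.
P(Category=elec) = 0.022 + 0.110 + 0.080 = 0.212.
Product: 0.275 × 0.212 = 0.058.

0.058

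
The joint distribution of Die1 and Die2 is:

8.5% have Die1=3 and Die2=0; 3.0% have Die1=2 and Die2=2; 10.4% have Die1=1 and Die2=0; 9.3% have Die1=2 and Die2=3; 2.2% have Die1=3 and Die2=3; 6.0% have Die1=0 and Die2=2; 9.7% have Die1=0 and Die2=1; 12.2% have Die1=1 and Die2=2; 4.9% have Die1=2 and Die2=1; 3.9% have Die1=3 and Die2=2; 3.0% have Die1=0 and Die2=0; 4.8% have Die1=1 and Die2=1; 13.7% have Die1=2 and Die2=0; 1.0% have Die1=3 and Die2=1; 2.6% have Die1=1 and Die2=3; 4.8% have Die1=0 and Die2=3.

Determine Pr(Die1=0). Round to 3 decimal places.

P(Die1=0) = 0.030 + 0.097 + 0.060 + 0.048 = 0.235.

0.235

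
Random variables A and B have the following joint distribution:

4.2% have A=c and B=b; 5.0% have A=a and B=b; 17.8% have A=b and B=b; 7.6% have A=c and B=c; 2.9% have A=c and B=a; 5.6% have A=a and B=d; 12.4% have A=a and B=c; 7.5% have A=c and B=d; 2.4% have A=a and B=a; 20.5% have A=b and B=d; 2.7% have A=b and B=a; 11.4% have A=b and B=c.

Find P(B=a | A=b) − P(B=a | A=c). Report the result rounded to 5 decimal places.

P(A=b) = 0.027 + 0.178 + 0.114 + 0.205 = 0.524; P(B=a | A=b) = 0.027/0.524 = 0.051527.
P(A=c) = 0.029 + 0.042 + 0.076 + 0.075 = 0.222; P(B=a | A=c) = 0.029/0.222 = 0.130631.
Difference = -0.07910.

-0.07910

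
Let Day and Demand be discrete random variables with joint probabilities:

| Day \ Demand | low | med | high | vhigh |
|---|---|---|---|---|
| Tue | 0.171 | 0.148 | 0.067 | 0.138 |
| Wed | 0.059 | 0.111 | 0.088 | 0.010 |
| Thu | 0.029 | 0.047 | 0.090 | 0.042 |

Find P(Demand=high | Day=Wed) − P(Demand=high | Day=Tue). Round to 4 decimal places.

P(Day=Wed) = 0.059 + 0.111 + 0.088 + 0.010 = 0.268; P(Demand=high | Day=Wed) = 0.088/0.268 = 0.32836.
P(Day=Tue) = 0.171 + 0.148 + 0.067 + 0.138 = 0.524; P(Demand=high | Day=Tue) = 0.067/0.524 = 0.12786.
Difference = 0.2005.

0.2005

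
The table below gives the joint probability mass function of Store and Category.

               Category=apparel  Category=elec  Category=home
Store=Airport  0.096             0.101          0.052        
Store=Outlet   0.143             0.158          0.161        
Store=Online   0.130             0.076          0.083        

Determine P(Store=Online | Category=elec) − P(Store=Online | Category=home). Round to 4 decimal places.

P(Category=elec) = 0.101 + 0.158 + 0.076 = 0.335; P(Store=Online | Category=elec) = 0.076/0.335 = 0.22687.
P(Category=home) = 0.052 + 0.161 + 0.083 = 0.296; P(Store=Online | Category=home) = 0.083/0.296 = 0.28041.
Difference = -0.0535.

-0.0535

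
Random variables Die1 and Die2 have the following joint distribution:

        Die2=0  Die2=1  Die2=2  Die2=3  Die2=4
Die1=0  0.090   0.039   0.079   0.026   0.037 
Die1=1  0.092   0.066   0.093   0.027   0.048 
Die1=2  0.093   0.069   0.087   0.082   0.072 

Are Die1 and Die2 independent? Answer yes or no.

P(Die1=2) = 0.403 and P(Die2=3) = 0.135, so their product is 0.05441, but P(Die1=2, Die2=3) = 0.082. Since these differ, Die1 and Die2 are not independent.

no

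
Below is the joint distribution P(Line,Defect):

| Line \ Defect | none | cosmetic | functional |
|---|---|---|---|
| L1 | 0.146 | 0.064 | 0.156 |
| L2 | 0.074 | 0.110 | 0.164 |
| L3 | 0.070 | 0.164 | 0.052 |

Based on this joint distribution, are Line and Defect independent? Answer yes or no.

P(Line=L3) = 0.286 and P(Defect=cosmetic) = 0.338, so their product is 0.09667, but P(Line=L3, Defect=cosmetic) = 0.164. Since these differ, Line and Defect are not independent.

no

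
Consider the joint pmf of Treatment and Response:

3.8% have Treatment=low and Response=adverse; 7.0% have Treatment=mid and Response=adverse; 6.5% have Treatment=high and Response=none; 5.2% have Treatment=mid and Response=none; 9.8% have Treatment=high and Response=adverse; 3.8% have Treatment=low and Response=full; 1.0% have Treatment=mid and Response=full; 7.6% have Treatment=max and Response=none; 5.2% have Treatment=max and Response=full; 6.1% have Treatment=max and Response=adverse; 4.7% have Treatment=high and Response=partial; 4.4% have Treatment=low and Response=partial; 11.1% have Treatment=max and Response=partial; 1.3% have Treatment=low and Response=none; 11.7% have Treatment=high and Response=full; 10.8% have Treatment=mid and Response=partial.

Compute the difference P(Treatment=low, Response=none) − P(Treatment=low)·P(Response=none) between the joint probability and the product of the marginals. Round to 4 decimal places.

-0.0144

P(Treatment=low) = 0.013 + 0.044 + 0.038 + 0.038 = 0.133.
P(Response=none) = 0.013 + 0.052 + 0.065 + 0.076 = 0.206.
P(Treatment=low, Response=none) − P(Treatment=low)P(Response=none) = 0.013 − 0.133×0.206 = -0.0144.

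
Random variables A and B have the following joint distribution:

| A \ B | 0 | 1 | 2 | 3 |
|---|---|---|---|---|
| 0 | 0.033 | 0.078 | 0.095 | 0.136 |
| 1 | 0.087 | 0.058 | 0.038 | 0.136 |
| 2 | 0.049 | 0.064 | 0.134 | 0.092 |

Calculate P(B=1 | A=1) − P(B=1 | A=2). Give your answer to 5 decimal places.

P(A=1) = 0.087 + 0.058 + 0.038 + 0.136 = 0.319; P(B=1 | A=1) = 0.058/0.319 = 0.181818.
P(A=2) = 0.049 + 0.064 + 0.134 + 0.092 = 0.339; P(B=1 | A=2) = 0.064/0.339 = 0.188791.
Difference = -0.00697.

-0.00697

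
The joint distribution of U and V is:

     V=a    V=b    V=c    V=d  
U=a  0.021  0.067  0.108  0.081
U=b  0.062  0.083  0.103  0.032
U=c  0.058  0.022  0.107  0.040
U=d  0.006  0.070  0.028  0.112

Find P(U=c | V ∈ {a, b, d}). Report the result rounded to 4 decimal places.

P(V=a) = 0.021 + 0.062 + 0.058 + 0.006 = 0.147.
P(V=b) = 0.067 + 0.083 + 0.022 + 0.070 = 0.242.
P(V=d) = 0.081 + 0.032 + 0.040 + 0.112 = 0.265.
P(V ∈ {a, b, d}) = 0.147 + 0.242 + 0.265 = 0.654; P(U=c, V ∈ {a, b, d}) = 0.058 + 0.022 + 0.040 = 0.120.
P(U=c | V ∈ {a, b, d}) = 0.120/0.654 = 0.1835.

0.1835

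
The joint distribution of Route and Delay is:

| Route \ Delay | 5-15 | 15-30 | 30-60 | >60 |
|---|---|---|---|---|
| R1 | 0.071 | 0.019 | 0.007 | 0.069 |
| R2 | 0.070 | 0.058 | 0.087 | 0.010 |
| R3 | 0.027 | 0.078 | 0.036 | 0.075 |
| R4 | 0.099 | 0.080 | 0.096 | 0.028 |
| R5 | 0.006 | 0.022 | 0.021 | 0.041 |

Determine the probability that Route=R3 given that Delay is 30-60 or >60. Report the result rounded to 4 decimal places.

P(Delay=30-60) = 0.007 + 0.087 + 0.036 + 0.096 + 0.021 = 0.247.
P(Delay=>60) = 0.069 + 0.010 + 0.075 + 0.028 + 0.041 = 0.223.
P(Delay ∈ {30-60, >60}) = 0.247 + 0.223 = 0.470; P(Route=R3, Delay ∈ {30-60, >60}) = 0.036 + 0.075 = 0.111.
P(Route=R3 | Delay ∈ {30-60, >60}) = 0.111/0.470 = 0.2362.

0.2362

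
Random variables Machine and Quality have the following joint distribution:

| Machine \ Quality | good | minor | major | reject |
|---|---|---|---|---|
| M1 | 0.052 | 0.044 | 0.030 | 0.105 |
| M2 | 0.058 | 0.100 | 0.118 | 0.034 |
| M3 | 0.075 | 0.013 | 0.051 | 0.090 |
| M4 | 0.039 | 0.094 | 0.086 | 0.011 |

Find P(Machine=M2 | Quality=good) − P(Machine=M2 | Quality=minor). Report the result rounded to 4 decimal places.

P(Quality=good) = 0.052 + 0.058 + 0.075 + 0.039 = 0.224; P(Machine=M2 | Quality=good) = 0.058/0.224 = 0.25893.
P(Quality=minor) = 0.044 + 0.100 + 0.013 + 0.094 = 0.251; P(Machine=M2 | Quality=minor) = 0.100/0.251 = 0.39841.
Difference = -0.1395.

-0.1395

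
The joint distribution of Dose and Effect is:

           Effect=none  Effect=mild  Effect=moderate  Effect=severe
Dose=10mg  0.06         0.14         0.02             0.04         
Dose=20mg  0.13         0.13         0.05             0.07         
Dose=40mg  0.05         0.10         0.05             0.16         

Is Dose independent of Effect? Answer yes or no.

P(Dose=40mg) = 0.36 and P(Effect=severe) = 0.27, so their product is 0.0972, but P(Dose=40mg, Effect=severe) = 0.16. Since these differ, Dose and Effect are not independent.

no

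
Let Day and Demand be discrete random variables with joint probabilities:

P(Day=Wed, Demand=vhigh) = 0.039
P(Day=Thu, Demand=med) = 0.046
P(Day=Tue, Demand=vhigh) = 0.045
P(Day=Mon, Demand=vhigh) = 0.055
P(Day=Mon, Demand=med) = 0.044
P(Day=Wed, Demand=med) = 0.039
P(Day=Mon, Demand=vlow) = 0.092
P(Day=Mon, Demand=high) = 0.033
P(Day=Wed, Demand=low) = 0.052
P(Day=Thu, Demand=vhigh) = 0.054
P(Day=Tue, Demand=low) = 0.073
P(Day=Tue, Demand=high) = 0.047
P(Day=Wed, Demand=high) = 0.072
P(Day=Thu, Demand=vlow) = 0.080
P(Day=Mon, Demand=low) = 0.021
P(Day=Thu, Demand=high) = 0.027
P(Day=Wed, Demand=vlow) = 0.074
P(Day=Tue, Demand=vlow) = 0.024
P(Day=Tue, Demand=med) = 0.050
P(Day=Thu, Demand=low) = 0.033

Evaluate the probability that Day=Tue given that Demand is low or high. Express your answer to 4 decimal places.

0.3352

P(Demand=low) = 0.021 + 0.073 + 0.052 + 0.033 = 0.179.
P(Demand=high) = 0.033 + 0.047 + 0.072 + 0.027 = 0.179.
P(Demand ∈ {low, high}) = 0.179 + 0.179 = 0.358; P(Day=Tue, Demand ∈ {low, high}) = 0.073 + 0.047 = 0.120.
P(Day=Tue | Demand ∈ {low, high}) = 0.120/0.358 = 0.3352.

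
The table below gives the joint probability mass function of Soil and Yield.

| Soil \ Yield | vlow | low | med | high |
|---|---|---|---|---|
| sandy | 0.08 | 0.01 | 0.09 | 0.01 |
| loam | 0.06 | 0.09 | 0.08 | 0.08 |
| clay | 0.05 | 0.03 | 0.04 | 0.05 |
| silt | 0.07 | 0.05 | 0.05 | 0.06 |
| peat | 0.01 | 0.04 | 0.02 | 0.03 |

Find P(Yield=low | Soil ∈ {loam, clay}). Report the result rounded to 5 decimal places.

0.25000

P(Soil=loam) = 0.06 + 0.09 + 0.08 + 0.08 = 0.31.
P(Soil=clay) = 0.05 + 0.03 + 0.04 + 0.05 = 0.17.
P(Soil ∈ {loam, clay}) = 0.31 + 0.17 = 0.48; P(Yield=low, Soil ∈ {loam, clay}) = 0.09 + 0.03 = 0.12.
P(Yield=low | Soil ∈ {loam, clay}) = 0.12/0.48 = 0.25000.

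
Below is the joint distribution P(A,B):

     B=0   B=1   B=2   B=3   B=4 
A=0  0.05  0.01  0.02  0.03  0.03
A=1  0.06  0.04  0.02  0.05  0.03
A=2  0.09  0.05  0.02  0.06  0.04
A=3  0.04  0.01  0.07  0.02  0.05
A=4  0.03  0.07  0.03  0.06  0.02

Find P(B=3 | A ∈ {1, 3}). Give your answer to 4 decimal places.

P(A=1) = 0.06 + 0.04 + 0.02 + 0.05 + 0.03 = 0.20.
P(A=3) = 0.04 + 0.01 + 0.07 + 0.02 + 0.05 = 0.19.
P(A ∈ {1, 3}) = 0.20 + 0.19 = 0.39; P(B=3, A ∈ {1, 3}) = 0.05 + 0.02 = 0.07.
P(B=3 | A ∈ {1, 3}) = 0.07/0.39 = 0.1795.

0.1795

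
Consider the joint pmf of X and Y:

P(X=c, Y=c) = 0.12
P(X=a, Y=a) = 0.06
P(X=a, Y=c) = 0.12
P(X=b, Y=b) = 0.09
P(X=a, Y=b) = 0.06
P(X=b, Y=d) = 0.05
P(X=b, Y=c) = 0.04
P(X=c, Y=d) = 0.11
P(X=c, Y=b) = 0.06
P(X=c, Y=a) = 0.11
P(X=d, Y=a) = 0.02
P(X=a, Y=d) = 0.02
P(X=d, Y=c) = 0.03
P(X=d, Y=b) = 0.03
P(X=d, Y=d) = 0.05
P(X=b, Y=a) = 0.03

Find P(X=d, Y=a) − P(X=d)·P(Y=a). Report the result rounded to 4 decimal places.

-0.0086

P(X=d) = 0.02 + 0.03 + 0.03 + 0.05 = 0.13.
P(Y=a) = 0.06 + 0.03 + 0.11 + 0.02 = 0.22.
P(X=d, Y=a) − P(X=d)P(Y=a) = 0.02 − 0.13×0.22 = -0.0086.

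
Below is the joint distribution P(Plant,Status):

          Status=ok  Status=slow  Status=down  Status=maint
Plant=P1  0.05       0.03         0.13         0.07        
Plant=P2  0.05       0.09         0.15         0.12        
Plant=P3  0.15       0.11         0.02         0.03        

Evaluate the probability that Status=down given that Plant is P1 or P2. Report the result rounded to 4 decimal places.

P(Plant=P1) = 0.05 + 0.03 + 0.13 + 0.07 = 0.28.
P(Plant=P2) = 0.05 + 0.09 + 0.15 + 0.12 = 0.41.
P(Plant ∈ {P1, P2}) = 0.28 + 0.41 = 0.69; P(Status=down, Plant ∈ {P1, P2}) = 0.13 + 0.15 = 0.28.
P(Status=down | Plant ∈ {P1, P2}) = 0.28/0.69 = 0.4058.

0.4058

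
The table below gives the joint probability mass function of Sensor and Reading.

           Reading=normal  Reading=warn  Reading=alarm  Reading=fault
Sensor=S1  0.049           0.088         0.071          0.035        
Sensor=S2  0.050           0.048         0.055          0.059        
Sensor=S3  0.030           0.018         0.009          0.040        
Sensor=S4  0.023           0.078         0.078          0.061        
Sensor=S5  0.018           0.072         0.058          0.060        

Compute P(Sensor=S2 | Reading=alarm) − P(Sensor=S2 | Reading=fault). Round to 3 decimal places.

-0.028

P(Reading=alarm) = 0.071 + 0.055 + 0.009 + 0.078 + 0.058 = 0.271; P(Sensor=S2 | Reading=alarm) = 0.055/0.271 = 0.2030.
P(Reading=fault) = 0.035 + 0.059 + 0.040 + 0.061 + 0.060 = 0.255; P(Sensor=S2 | Reading=fault) = 0.059/0.255 = 0.2314.
Difference = -0.028.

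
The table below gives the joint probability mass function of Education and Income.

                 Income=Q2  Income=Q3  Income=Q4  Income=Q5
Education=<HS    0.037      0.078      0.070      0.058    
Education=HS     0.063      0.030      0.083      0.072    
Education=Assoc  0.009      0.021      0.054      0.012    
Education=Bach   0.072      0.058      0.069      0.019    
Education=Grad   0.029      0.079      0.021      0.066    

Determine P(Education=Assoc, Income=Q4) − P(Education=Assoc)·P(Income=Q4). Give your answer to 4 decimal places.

P(Education=Assoc) = 0.009 + 0.021 + 0.054 + 0.012 = 0.096.
P(Income=Q4) = 0.070 + 0.083 + 0.054 + 0.069 + 0.021 = 0.297.
P(Education=Assoc, Income=Q4) − P(Education=Assoc)P(Income=Q4) = 0.054 − 0.096×0.297 = 0.0255.

0.0255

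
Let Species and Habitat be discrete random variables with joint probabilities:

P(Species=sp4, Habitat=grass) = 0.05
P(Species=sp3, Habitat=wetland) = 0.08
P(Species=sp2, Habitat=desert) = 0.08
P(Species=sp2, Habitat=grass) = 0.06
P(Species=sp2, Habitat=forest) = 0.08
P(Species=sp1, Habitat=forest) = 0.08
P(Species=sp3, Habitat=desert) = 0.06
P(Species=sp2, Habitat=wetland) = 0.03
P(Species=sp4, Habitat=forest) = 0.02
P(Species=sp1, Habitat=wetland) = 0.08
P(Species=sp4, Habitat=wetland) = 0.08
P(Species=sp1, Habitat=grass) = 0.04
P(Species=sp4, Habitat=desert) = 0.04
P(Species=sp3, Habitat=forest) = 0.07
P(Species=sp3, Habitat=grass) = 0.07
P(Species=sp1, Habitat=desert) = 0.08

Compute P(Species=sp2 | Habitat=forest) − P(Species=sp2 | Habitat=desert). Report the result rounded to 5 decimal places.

0.01231

P(Habitat=forest) = 0.08 + 0.08 + 0.07 + 0.02 = 0.25; P(Species=sp2 | Habitat=forest) = 0.08/0.25 = 0.320000.
P(Habitat=desert) = 0.08 + 0.08 + 0.06 + 0.04 = 0.26; P(Species=sp2 | Habitat=desert) = 0.08/0.26 = 0.307692.
Difference = 0.01231.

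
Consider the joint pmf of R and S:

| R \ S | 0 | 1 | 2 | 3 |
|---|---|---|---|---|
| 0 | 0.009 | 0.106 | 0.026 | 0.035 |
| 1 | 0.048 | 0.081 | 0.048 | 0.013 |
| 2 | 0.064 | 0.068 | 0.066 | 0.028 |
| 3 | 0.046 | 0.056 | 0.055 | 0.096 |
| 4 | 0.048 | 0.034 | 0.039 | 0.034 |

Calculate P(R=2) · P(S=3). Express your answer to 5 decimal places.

0.04656

P(R=2) = 0.064 + 0.068 + 0.066 + 0.028 = 0.226.
P(S=3) = 0.035 + 0.013 + 0.028 + 0.096 + 0.034 = 0.206.
Product: 0.226 × 0.206 = 0.04656.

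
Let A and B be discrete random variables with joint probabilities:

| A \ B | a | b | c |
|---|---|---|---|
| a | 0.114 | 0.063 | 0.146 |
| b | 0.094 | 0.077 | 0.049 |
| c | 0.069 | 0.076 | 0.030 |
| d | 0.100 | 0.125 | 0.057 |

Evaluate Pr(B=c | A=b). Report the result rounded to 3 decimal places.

P(A=b) = 0.094 + 0.077 + 0.049 = 0.220.
P(B=c | A=b) = 0.049/0.220 = 0.223.

0.223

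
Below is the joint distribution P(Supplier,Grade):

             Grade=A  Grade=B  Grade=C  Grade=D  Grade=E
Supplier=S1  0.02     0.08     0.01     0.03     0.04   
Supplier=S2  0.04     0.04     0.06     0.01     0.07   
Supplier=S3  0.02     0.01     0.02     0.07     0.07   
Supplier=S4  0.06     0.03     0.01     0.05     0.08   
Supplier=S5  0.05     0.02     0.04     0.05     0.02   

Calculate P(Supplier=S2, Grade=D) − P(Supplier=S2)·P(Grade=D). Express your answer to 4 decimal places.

P(Supplier=S2) = 0.04 + 0.04 + 0.06 + 0.01 + 0.07 = 0.22.
P(Grade=D) = 0.03 + 0.01 + 0.07 + 0.05 + 0.05 = 0.21.
P(Supplier=S2, Grade=D) − P(Supplier=S2)P(Grade=D) = 0.01 − 0.22×0.21 = -0.0362.

-0.0362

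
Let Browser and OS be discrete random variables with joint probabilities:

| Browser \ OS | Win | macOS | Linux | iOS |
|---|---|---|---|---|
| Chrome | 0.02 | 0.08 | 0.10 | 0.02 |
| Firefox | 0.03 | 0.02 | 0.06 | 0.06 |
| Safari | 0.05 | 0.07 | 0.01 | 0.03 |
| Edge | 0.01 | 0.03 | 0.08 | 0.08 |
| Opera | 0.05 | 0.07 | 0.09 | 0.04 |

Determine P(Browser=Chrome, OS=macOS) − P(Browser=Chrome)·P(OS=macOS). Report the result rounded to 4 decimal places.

0.0206

P(Browser=Chrome) = 0.02 + 0.08 + 0.10 + 0.02 = 0.22.
P(OS=macOS) = 0.08 + 0.02 + 0.07 + 0.03 + 0.07 = 0.27.
P(Browser=Chrome, OS=macOS) − P(Browser=Chrome)P(OS=macOS) = 0.08 − 0.22×0.27 = 0.0206.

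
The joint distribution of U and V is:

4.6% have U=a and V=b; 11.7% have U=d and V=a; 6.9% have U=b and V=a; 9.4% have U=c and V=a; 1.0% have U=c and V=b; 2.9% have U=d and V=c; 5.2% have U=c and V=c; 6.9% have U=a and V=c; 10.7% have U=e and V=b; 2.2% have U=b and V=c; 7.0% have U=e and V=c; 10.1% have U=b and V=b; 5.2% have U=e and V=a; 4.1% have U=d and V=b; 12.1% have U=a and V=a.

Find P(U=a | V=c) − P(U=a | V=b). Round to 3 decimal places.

0.134

P(V=c) = 0.069 + 0.022 + 0.052 + 0.029 + 0.070 = 0.242; P(U=a | V=c) = 0.069/0.242 = 0.2851.
P(V=b) = 0.046 + 0.101 + 0.010 + 0.041 + 0.107 = 0.305; P(U=a | V=b) = 0.046/0.305 = 0.1508.
Difference = 0.134.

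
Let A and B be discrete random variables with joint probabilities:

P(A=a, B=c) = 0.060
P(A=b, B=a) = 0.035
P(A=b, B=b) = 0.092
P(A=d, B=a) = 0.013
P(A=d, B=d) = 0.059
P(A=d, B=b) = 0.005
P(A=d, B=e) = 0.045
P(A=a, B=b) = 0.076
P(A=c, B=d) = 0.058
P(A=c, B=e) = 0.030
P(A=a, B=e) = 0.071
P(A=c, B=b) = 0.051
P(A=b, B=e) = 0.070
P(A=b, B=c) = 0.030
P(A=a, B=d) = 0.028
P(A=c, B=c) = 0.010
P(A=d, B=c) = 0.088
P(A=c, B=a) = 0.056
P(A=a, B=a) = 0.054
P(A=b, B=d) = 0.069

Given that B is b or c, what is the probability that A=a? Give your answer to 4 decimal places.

P(B=b) = 0.076 + 0.092 + 0.051 + 0.005 = 0.224.
P(B=c) = 0.060 + 0.030 + 0.010 + 0.088 = 0.188.
P(B ∈ {b, c}) = 0.224 + 0.188 = 0.412; P(A=a, B ∈ {b, c}) = 0.076 + 0.060 = 0.136.
P(A=a | B ∈ {b, c}) = 0.136/0.412 = 0.3301.

0.3301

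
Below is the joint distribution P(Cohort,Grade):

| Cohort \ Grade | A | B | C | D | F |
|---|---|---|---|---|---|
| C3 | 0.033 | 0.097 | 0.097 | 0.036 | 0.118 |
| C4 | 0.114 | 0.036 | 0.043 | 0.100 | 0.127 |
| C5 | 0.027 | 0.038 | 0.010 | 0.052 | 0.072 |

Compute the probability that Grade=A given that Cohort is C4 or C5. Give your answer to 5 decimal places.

0.22779

P(Cohort=C4) = 0.114 + 0.036 + 0.043 + 0.100 + 0.127 = 0.420.
P(Cohort=C5) = 0.027 + 0.038 + 0.010 + 0.052 + 0.072 = 0.199.
P(Cohort ∈ {C4, C5}) = 0.420 + 0.199 = 0.619; P(Grade=A, Cohort ∈ {C4, C5}) = 0.114 + 0.027 = 0.141.
P(Grade=A | Cohort ∈ {C4, C5}) = 0.141/0.619 = 0.22779.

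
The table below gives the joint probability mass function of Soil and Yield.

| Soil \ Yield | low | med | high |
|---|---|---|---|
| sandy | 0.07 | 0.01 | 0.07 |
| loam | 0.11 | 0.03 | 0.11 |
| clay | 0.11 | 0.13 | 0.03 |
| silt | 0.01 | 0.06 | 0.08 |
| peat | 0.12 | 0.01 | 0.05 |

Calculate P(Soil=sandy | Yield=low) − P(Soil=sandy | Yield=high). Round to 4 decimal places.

P(Yield=low) = 0.07 + 0.11 + 0.11 + 0.01 + 0.12 = 0.42; P(Soil=sandy | Yield=low) = 0.07/0.42 = 0.16667.
P(Yield=high) = 0.07 + 0.11 + 0.03 + 0.08 + 0.05 = 0.34; P(Soil=sandy | Yield=high) = 0.07/0.34 = 0.20588.
Difference = -0.0392.

-0.0392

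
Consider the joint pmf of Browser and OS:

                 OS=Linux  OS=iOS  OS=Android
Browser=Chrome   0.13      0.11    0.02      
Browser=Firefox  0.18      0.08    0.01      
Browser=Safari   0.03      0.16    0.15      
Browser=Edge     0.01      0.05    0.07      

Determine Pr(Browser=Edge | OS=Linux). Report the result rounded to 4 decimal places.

P(OS=Linux) = 0.13 + 0.18 + 0.03 + 0.01 = 0.35.
P(Browser=Edge | OS=Linux) = 0.01/0.35 = 0.0286.

0.0286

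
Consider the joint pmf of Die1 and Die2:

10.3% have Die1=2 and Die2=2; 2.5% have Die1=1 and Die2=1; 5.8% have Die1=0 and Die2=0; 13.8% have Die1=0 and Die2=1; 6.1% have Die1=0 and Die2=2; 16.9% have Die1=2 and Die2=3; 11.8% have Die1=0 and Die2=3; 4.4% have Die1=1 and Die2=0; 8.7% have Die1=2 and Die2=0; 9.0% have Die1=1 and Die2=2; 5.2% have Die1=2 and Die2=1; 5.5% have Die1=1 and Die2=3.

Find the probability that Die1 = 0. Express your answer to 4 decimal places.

P(Die1=0) = 0.058 + 0.138 + 0.061 + 0.118 = 0.375.

0.3750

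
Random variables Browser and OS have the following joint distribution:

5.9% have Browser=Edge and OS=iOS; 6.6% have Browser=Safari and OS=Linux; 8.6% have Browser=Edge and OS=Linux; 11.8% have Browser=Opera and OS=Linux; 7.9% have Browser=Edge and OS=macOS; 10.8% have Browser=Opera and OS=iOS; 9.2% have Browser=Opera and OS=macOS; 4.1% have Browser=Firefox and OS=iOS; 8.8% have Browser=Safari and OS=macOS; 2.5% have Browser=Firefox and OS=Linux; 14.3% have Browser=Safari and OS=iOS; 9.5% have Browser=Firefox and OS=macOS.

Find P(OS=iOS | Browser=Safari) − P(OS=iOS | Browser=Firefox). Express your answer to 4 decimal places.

0.2268

P(Browser=Safari) = 0.088 + 0.066 + 0.143 = 0.297; P(OS=iOS | Browser=Safari) = 0.143/0.297 = 0.48148.
P(Browser=Firefox) = 0.095 + 0.025 + 0.041 = 0.161; P(OS=iOS | Browser=Firefox) = 0.041/0.161 = 0.25466.
Difference = 0.2268.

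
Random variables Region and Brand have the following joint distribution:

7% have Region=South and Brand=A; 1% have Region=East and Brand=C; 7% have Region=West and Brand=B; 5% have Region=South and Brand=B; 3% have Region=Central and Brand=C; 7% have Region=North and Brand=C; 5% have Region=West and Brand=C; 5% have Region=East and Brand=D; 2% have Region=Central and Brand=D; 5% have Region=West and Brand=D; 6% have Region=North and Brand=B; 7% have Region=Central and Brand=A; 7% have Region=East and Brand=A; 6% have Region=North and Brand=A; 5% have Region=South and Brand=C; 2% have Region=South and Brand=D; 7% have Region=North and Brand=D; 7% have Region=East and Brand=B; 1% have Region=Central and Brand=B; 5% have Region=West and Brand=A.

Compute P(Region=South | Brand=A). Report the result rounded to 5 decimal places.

P(Brand=A) = 0.06 + 0.07 + 0.07 + 0.05 + 0.07 = 0.32.
P(Region=South | Brand=A) = 0.07/0.32 = 0.21875.

0.21875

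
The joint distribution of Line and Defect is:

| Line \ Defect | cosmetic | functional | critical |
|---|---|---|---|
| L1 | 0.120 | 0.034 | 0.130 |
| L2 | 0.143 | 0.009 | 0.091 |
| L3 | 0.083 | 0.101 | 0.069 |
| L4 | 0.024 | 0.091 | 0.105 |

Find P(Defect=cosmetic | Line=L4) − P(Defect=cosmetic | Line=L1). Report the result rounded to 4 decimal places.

-0.3134

P(Line=L4) = 0.024 + 0.091 + 0.105 = 0.220; P(Defect=cosmetic | Line=L4) = 0.024/0.220 = 0.10909.
P(Line=L1) = 0.120 + 0.034 + 0.130 = 0.284; P(Defect=cosmetic | Line=L1) = 0.120/0.284 = 0.42254.
Difference = -0.3134.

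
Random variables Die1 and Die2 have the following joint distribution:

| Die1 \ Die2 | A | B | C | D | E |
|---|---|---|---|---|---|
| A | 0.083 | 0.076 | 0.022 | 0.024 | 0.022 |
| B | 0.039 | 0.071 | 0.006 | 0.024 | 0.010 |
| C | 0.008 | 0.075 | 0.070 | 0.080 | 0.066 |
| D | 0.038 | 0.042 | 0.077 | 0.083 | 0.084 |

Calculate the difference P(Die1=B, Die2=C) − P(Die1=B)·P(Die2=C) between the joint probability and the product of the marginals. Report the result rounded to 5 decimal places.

P(Die1=B) = 0.039 + 0.071 + 0.006 + 0.024 + 0.010 = 0.150.
P(Die2=C) = 0.022 + 0.006 + 0.070 + 0.077 = 0.175.
P(Die1=B, Die2=C) − P(Die1=B)P(Die2=C) = 0.006 − 0.150×0.175 = -0.02025.

-0.02025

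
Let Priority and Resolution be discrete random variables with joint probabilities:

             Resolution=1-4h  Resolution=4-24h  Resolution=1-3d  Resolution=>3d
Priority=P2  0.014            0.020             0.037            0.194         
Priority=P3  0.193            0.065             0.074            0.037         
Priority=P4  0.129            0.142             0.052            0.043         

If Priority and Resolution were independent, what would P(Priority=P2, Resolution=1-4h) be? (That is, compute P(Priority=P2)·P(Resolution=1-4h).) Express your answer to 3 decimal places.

P(Priority=P2) = 0.014 + 0.020 + 0.037 + 0.194 = 0.265.
P(Resolution=1-4h) = 0.014 + 0.193 + 0.129 = 0.336.
Product: 0.265 × 0.336 = 0.089.

0.089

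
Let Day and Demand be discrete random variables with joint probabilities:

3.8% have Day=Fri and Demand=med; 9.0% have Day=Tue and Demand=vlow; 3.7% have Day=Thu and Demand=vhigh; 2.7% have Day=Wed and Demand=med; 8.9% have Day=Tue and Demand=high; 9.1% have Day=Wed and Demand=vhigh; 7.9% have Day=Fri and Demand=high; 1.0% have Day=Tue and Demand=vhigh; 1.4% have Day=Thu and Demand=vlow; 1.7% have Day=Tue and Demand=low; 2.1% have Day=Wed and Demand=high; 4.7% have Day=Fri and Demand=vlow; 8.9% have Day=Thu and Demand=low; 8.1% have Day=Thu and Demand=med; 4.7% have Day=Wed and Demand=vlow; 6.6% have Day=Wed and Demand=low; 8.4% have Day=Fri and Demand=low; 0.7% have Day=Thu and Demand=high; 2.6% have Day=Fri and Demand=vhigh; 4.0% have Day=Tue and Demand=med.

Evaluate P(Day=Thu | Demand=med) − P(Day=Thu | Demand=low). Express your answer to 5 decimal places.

P(Demand=med) = 0.040 + 0.027 + 0.081 + 0.038 = 0.186; P(Day=Thu | Demand=med) = 0.081/0.186 = 0.435484.
P(Demand=low) = 0.017 + 0.066 + 0.089 + 0.084 = 0.256; P(Day=Thu | Demand=low) = 0.089/0.256 = 0.347656.
Difference = 0.08783.

0.08783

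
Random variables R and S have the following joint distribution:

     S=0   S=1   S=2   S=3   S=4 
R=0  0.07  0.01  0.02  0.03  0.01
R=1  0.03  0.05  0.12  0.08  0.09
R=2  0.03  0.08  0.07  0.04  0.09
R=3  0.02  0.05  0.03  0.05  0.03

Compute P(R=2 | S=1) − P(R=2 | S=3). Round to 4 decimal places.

P(S=1) = 0.01 + 0.05 + 0.08 + 0.05 = 0.19; P(R=2 | S=1) = 0.08/0.19 = 0.42105.
P(S=3) = 0.03 + 0.08 + 0.04 + 0.05 = 0.20; P(R=2 | S=3) = 0.04/0.20 = 0.20000.
Difference = 0.2211.

0.2211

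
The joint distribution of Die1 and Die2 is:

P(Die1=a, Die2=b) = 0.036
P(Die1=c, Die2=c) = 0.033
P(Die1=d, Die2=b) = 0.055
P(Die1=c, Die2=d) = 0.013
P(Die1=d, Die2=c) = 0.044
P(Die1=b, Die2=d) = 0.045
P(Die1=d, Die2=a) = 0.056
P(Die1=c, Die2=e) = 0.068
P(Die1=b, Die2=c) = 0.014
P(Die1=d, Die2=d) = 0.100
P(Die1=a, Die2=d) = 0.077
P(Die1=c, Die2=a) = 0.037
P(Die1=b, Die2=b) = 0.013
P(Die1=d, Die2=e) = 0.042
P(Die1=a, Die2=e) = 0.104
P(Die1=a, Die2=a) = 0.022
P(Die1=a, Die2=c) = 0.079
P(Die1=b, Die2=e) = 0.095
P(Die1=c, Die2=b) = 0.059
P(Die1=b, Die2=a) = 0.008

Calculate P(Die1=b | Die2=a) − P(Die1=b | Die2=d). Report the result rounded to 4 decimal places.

P(Die2=a) = 0.022 + 0.008 + 0.037 + 0.056 = 0.123; P(Die1=b | Die2=a) = 0.008/0.123 = 0.06504.
P(Die2=d) = 0.077 + 0.045 + 0.013 + 0.100 = 0.235; P(Die1=b | Die2=d) = 0.045/0.235 = 0.19149.
Difference = -0.1264.

-0.1264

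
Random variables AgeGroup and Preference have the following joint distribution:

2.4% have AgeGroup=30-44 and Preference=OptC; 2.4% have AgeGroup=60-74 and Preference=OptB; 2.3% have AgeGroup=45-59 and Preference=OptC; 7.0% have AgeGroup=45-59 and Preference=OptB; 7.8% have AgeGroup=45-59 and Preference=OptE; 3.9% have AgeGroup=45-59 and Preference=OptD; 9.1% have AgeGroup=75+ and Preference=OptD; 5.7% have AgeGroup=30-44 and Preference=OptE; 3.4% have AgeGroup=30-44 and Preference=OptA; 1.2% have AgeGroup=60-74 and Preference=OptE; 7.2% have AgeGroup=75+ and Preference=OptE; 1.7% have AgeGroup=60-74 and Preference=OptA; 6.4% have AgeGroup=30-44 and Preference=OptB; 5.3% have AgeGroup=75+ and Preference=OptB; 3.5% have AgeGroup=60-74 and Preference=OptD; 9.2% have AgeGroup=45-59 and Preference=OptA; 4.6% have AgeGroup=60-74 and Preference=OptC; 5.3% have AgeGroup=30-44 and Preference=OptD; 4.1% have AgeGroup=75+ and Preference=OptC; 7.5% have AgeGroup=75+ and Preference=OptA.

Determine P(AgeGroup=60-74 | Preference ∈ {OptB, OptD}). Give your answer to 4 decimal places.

P(Preference=OptB) = 0.064 + 0.070 + 0.024 + 0.053 = 0.211.
P(Preference=OptD) = 0.053 + 0.039 + 0.035 + 0.091 = 0.218.
P(Preference ∈ {OptB, OptD}) = 0.211 + 0.218 = 0.429; P(AgeGroup=60-74, Preference ∈ {OptB, OptD}) = 0.024 + 0.035 = 0.059.
P(AgeGroup=60-74 | Preference ∈ {OptB, OptD}) = 0.059/0.429 = 0.1375.

0.1375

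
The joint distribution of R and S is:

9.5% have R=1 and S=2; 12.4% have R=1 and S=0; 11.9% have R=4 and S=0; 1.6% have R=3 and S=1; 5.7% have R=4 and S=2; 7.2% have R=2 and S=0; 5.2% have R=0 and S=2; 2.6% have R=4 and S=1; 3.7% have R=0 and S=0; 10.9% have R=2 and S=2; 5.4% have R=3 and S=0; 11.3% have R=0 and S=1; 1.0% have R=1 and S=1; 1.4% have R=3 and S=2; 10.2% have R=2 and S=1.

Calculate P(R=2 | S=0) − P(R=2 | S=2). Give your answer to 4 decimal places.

P(S=0) = 0.037 + 0.124 + 0.072 + 0.054 + 0.119 = 0.406; P(R=2 | S=0) = 0.072/0.406 = 0.17734.
P(S=2) = 0.052 + 0.095 + 0.109 + 0.014 + 0.057 = 0.327; P(R=2 | S=2) = 0.109/0.327 = 0.33333.
Difference = -0.1560.

-0.1560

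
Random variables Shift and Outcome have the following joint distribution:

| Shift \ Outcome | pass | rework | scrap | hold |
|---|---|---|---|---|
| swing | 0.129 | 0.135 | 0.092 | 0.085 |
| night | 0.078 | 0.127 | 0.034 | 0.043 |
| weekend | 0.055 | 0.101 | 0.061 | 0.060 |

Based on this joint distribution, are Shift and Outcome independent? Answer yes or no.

P(Shift=swing) = 0.441 and P(Outcome=rework) = 0.363, so their product is 0.16008, but P(Shift=swing, Outcome=rework) = 0.135. Since these differ, Shift and Outcome are not independent.

no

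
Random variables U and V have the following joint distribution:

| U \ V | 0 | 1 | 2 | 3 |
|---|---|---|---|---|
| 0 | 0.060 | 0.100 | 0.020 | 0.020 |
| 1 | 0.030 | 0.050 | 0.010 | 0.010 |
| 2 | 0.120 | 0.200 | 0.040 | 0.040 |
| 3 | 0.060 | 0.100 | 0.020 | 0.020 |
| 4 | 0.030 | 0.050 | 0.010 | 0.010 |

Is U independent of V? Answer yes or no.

yes

Every cell satisfies P(U,V) = P(U)·P(V). For instance P(U=2) = 0.400, P(V=0) = 0.300, and 0.400×0.300 = 0.120 matches the joint entry. So U and V are independent.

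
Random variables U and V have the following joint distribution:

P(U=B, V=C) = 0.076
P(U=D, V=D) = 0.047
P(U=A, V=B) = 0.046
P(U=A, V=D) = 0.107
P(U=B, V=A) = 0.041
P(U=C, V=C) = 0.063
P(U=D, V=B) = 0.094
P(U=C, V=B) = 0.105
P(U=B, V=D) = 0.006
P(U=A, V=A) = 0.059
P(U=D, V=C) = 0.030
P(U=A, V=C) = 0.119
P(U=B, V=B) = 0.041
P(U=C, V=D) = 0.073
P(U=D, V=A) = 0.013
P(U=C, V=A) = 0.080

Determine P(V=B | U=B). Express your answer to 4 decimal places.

0.2500

P(U=B) = 0.041 + 0.041 + 0.076 + 0.006 = 0.164.
P(V=B | U=B) = 0.041/0.164 = 0.2500.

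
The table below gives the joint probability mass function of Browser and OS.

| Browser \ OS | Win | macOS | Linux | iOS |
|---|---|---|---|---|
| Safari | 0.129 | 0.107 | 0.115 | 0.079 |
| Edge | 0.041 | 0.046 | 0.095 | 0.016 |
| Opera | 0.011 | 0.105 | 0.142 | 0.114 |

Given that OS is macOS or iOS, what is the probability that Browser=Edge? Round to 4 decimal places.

P(OS=macOS) = 0.107 + 0.046 + 0.105 = 0.258.
P(OS=iOS) = 0.079 + 0.016 + 0.114 = 0.209.
P(OS ∈ {macOS, iOS}) = 0.258 + 0.209 = 0.467; P(Browser=Edge, OS ∈ {macOS, iOS}) = 0.046 + 0.016 = 0.062.
P(Browser=Edge | OS ∈ {macOS, iOS}) = 0.062/0.467 = 0.1328.

0.1328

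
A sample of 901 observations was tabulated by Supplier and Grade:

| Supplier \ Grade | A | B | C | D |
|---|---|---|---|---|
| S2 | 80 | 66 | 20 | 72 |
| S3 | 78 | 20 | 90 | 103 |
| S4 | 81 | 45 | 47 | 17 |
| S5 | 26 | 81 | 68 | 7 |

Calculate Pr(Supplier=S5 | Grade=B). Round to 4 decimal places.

Total with Grade=B: 66 + 20 + 45 + 81 = 212.
P(Supplier=S5 | Grade=B) = 81/212 = 0.3821.

0.3821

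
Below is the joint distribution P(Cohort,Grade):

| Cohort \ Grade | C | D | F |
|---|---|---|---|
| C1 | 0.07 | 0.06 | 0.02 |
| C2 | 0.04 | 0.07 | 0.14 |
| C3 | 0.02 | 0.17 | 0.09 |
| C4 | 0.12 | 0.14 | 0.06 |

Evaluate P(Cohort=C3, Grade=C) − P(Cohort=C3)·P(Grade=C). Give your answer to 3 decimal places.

-0.050

P(Cohort=C3) = 0.02 + 0.17 + 0.09 = 0.28.
P(Grade=C) = 0.07 + 0.04 + 0.02 + 0.12 = 0.25.
P(Cohort=C3, Grade=C) − P(Cohort=C3)P(Grade=C) = 0.02 − 0.28×0.25 = -0.050.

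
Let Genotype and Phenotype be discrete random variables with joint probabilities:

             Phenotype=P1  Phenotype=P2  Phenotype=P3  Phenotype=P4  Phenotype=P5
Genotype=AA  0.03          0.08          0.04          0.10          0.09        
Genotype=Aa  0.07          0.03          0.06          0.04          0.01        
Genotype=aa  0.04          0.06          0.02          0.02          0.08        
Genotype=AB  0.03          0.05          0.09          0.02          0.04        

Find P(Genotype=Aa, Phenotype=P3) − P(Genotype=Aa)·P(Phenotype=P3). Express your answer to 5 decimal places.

P(Genotype=Aa) = 0.07 + 0.03 + 0.06 + 0.04 + 0.01 = 0.21.
P(Phenotype=P3) = 0.04 + 0.06 + 0.02 + 0.09 = 0.21.
P(Genotype=Aa, Phenotype=P3) − P(Genotype=Aa)P(Phenotype=P3) = 0.06 − 0.21×0.21 = 0.01590.

0.01590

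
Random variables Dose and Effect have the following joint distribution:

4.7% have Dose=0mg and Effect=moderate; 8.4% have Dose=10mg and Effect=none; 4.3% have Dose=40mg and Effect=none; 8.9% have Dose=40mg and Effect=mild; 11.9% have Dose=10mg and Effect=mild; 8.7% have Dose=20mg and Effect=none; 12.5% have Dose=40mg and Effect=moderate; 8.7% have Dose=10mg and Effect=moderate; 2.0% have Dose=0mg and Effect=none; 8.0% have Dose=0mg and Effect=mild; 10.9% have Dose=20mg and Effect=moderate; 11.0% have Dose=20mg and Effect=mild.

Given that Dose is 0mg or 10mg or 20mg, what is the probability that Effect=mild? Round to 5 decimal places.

P(Dose=0mg) = 0.020 + 0.080 + 0.047 = 0.147.
P(Dose=10mg) = 0.084 + 0.119 + 0.087 = 0.290.
P(Dose=20mg) = 0.087 + 0.110 + 0.109 = 0.306.
P(Dose ∈ {0mg, 10mg, 20mg}) = 0.147 + 0.290 + 0.306 = 0.743; P(Effect=mild, Dose ∈ {0mg, 10mg, 20mg}) = 0.080 + 0.119 + 0.110 = 0.309.
P(Effect=mild | Dose ∈ {0mg, 10mg, 20mg}) = 0.309/0.743 = 0.41588.

0.41588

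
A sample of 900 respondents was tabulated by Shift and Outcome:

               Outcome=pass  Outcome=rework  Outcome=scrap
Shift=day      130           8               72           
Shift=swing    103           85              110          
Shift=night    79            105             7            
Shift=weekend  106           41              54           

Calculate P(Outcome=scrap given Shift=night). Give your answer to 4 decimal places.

Total with Shift=night: 79 + 105 + 7 = 191.
P(Outcome=scrap | Shift=night) = 7/191 = 0.0366.

0.0366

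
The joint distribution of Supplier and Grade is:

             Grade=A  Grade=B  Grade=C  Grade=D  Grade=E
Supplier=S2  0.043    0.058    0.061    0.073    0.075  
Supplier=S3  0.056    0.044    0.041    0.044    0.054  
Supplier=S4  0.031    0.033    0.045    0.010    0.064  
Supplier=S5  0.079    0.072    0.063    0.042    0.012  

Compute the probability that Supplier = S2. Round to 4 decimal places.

0.3100

P(Supplier=S2) = 0.043 + 0.058 + 0.061 + 0.073 + 0.075 = 0.310.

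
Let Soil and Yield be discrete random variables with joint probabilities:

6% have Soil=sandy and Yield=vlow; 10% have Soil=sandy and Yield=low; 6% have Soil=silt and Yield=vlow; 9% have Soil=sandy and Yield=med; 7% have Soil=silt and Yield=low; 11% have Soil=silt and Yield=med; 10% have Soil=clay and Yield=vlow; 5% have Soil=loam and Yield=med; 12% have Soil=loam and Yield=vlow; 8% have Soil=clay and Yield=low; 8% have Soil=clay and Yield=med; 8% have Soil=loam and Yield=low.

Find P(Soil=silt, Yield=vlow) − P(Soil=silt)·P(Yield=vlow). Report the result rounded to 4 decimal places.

-0.0216

P(Soil=silt) = 0.06 + 0.07 + 0.11 = 0.24.
P(Yield=vlow) = 0.06 + 0.12 + 0.10 + 0.06 = 0.34.
P(Soil=silt, Yield=vlow) − P(Soil=silt)P(Yield=vlow) = 0.06 − 0.24×0.34 = -0.0216.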